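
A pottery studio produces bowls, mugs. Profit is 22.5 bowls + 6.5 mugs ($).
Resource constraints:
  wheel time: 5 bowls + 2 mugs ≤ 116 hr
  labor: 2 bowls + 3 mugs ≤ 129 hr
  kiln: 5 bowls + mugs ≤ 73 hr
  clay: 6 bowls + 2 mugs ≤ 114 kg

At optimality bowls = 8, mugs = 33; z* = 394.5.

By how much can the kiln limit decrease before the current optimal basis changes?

Binding constraints: kiln, clay. The basis is B = [[5,1],[6,2]] with det 4.
Per unit decrease in kiln, x* moves by d = (-0.5, 1.5).
The basis stays optimal until labor becomes binding; allowable decrease = 4 hr.

4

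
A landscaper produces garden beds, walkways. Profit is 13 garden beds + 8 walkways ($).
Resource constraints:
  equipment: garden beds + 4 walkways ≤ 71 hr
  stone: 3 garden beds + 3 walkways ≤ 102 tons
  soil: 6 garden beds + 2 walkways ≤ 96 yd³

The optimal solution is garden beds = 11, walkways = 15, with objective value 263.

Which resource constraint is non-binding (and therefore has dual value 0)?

equipment: 71/71 (binding)
stone: 78/102 (slack 24)
soil: 96/96 (binding)
By complementary slackness, a constraint with positive slack has shadow price 0 → stone.

stone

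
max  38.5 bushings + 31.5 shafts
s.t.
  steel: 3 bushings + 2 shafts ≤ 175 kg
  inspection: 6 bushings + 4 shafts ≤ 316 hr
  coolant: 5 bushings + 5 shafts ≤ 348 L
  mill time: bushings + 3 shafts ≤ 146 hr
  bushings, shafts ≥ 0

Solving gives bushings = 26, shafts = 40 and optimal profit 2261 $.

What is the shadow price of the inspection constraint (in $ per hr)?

Check each constraint at x*: steel 158/175 (slack 17); inspection 316/316 (tight); coolant 330/348 (slack 18); mill time 146/146 (tight).
Since steel, coolant are not tight, their duals are 0.
From A_Bᵀ y = c: 6·y_inspection + 1·y_mill time = 38.5; 4·y_inspection + 3·y_mill time = 31.5.
This yields shadow prices y_inspection = 6, y_mill time = 2.5.
Shadow price of inspection = 6.

6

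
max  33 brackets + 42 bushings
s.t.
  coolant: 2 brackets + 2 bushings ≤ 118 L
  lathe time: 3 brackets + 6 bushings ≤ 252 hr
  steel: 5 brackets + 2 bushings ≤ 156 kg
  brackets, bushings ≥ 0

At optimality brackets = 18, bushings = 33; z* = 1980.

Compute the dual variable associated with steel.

Check each constraint at x*: coolant 102/118 (slack 16); lathe time 252/252 (tight); steel 156/156 (tight).
Slack constraints have shadow price 0 (complementary slackness).
The binding rows give the dual system: 3·y_lathe time + 5·y_steel = 33 and 6·y_lathe time + 2·y_steel = 42.
Solving: y_lathe time = 6, y_steel = 3.
Shadow price of steel = 3.

3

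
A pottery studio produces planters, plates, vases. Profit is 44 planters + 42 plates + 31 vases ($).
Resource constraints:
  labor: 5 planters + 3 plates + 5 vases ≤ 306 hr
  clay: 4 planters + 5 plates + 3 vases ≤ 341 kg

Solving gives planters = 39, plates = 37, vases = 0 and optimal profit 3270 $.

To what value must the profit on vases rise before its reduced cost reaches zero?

38

Check each constraint at x*: labor 306/306 (tight); clay 341/341 (tight).
Dual feasibility on the basic columns requires 5·y_labor + 4·y_clay = 44, 3·y_labor + 5·y_clay = 42.
Solving: y_labor = 4, y_clay = 6.
vases enters the basis when its profit ≥ yᵀa₃ = 4·5 + 6·3 = 38.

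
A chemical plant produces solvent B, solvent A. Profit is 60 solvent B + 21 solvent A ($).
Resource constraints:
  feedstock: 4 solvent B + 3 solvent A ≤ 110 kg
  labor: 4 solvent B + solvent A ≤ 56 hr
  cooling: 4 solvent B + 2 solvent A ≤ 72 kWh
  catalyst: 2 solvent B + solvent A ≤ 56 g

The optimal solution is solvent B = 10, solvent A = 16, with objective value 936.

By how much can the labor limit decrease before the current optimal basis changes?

Binding constraints: labor, cooling. The basis is B = [[4,1],[4,2]] with det 4.
Per unit decrease in labor, x* moves by d = (-0.5, 1).
The basis stays optimal until solvent B reaches 0; allowable decrease = 20 hr.

20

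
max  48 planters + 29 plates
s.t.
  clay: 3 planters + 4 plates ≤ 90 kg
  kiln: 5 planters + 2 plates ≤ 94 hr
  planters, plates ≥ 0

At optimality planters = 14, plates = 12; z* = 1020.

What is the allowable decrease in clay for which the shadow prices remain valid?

33.6

Binding constraints: clay, kiln. The basis is B = [[3,4],[5,2]] with det -14.
Per unit decrease in clay, x* moves by d = (0.1429, -0.3571).
The basis stays optimal until plates reaches 0; allowable decrease = 33.6 kg.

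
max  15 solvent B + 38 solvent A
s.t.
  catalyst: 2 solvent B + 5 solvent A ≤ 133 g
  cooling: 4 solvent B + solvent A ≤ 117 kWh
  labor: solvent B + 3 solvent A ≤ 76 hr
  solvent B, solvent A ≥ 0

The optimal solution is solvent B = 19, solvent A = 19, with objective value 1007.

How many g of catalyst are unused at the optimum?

0

catalyst used = 2·19 + 5·19 = 133; slack = 133 − 133 = 0.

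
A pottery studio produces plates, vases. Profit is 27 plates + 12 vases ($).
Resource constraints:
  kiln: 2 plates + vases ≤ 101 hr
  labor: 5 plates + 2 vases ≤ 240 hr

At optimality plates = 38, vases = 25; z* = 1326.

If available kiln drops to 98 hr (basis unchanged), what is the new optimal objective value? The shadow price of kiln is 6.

Δb = -3, so new z* = 1326 + (6)·(-3) = 1326 − 18 = 1308.

1308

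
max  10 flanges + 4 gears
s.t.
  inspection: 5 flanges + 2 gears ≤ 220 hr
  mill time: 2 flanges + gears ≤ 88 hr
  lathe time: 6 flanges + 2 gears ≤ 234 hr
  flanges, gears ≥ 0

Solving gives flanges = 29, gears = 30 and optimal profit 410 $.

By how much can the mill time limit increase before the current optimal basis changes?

15

Binding constraints: mill time, lathe time. The basis is B = [[2,1],[6,2]] with det -2.
Per unit increase in mill time, x* moves by d = (-1, 3).
The basis stays optimal until inspection becomes binding; allowable increase = 15 hr.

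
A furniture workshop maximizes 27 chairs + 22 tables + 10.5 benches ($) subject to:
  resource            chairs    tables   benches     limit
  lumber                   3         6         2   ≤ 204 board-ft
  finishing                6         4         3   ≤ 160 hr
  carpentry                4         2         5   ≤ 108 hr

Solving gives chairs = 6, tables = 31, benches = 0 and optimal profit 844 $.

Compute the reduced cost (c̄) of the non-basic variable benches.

-3.5

Check each constraint at x*: lumber 204/204 (tight); finishing 160/160 (tight); carpentry 86/108 (slack 22).
By complementary slackness, y = 0 for the non-binding constraint.
The binding rows give the dual system: 3·y_lumber + 6·y_finishing = 27 and 6·y_lumber + 4·y_finishing = 22.
→ y_lumber = 1 and y_finishing = 4.
Reduced cost of benches: c₃ − yᵀa₃ = 10.5 − (1·2 + 4·3) = 10.5 − 14 = -3.5.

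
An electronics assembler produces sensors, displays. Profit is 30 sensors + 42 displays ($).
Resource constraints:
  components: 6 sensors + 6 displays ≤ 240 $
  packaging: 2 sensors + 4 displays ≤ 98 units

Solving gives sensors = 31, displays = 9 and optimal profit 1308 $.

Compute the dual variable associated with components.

3

At the optimum: components uses 240 of 240 (binding); packaging uses 98 of 98 (binding).
From A_Bᵀ y = c: 6·y_components + 2·y_packaging = 30; 6·y_components + 4·y_packaging = 42.
Solving: y_components = 3, y_packaging = 6.
Shadow price of components = 3.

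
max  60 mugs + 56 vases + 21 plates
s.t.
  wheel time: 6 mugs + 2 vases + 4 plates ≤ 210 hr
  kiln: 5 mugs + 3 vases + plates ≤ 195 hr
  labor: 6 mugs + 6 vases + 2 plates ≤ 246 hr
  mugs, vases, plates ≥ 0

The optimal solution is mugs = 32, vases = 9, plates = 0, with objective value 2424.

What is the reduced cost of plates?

Binding: wheel time and labor. Non-binding: kiln (8 unused).
By complementary slackness, y = 0 for the non-binding constraint.
From A_Bᵀ y = c: 6·y_wheel time + 6·y_labor = 60; 2·y_wheel time + 6·y_labor = 56.
This yields shadow prices y_wheel time = 1, y_labor = 9.
Reduced cost of plates: c₃ − yᵀa₃ = 21 − (1·4 + 9·2) = 21 − 22 = -1.

-1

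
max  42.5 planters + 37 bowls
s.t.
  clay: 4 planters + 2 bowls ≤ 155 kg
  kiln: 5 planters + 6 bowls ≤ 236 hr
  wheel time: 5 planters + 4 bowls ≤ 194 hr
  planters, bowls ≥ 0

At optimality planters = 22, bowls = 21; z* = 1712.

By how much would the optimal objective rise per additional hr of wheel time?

7

At the optimum: clay uses 130 of 155 (slack = 25); kiln uses 236 of 236 (binding); wheel time uses 194 of 194 (binding).
Since clay is not tight, its dual is 0.
The binding rows give the dual system: 5·y_kiln + 5·y_wheel time = 42.5 and 6·y_kiln + 4·y_wheel time = 37.
This yields shadow prices y_kiln = 1.5, y_wheel time = 7.
Shadow price of wheel time = 7.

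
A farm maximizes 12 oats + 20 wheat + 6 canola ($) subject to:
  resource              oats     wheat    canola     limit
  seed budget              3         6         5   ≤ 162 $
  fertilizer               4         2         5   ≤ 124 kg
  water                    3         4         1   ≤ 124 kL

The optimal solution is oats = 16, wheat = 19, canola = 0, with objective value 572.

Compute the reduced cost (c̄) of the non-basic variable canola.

-6

At the optimum: seed budget uses 162 of 162 (binding); fertilizer uses 102 of 124 (slack = 22); water uses 124 of 124 (binding).
Slack constraints have shadow price 0 (complementary slackness).
The binding rows give the dual system: 3·y_seed budget + 3·y_water = 12 and 6·y_seed budget + 4·y_water = 20.
→ y_seed budget = 2 and y_water = 2.
Reduced cost of canola: c₃ − yᵀa₃ = 6 − (2·5 + 2·1) = 6 − 12 = -6.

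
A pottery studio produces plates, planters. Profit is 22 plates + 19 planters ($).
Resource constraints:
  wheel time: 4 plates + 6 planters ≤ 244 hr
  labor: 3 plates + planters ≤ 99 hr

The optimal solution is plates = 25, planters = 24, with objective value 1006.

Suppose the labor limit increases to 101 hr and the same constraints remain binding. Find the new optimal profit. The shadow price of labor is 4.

Δb = 2, so new z* = 1006 + (4)·(2) = 1006 + 8 = 1014.

1014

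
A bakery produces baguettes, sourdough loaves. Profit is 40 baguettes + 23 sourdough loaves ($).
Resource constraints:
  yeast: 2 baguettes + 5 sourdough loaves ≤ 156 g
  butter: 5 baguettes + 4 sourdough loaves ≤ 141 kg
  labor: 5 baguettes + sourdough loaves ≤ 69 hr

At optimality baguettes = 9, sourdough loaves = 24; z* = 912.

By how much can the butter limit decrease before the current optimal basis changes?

Binding constraints: butter, labor. The basis is B = [[5,4],[5,1]] with det -15.
Per unit decrease in butter, x* moves by d = (0.0667, -0.3333).
The basis stays optimal until sourdough loaves reaches 0; allowable decrease = 72 kg.

72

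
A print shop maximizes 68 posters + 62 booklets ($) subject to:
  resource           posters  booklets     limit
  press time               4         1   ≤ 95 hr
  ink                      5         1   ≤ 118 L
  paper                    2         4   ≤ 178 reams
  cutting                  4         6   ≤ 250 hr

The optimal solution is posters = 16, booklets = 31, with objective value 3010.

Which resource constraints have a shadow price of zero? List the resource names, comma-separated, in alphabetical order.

ink, paper

press time: 95/95 (binding)
ink: 111/118 (slack 7)
paper: 156/178 (slack 22)
cutting: 250/250 (binding)
By complementary slackness, a constraint with positive slack has shadow price 0 → ink, paper.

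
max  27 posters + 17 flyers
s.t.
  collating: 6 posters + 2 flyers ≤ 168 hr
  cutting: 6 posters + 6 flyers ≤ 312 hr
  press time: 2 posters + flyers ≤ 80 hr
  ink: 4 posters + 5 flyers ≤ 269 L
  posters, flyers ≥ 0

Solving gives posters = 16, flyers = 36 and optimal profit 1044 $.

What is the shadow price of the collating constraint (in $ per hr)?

Check each constraint at x*: collating 168/168 (tight); cutting 312/312 (tight); press time 68/80 (slack 12); ink 244/269 (slack 25).
Slack constraints have shadow price 0 (complementary slackness).
The binding rows give the dual system: 6·y_collating + 6·y_cutting = 27 and 2·y_collating + 6·y_cutting = 17.
This yields shadow prices y_collating = 2.5, y_cutting = 2.
Shadow price of collating = 2.5.

2.5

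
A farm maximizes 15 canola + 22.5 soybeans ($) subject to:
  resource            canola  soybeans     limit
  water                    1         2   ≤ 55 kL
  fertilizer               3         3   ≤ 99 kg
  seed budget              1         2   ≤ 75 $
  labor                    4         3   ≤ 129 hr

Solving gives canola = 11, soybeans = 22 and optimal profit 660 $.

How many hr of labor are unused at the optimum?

labor used = 4·11 + 3·22 = 110; slack = 129 − 110 = 19.

19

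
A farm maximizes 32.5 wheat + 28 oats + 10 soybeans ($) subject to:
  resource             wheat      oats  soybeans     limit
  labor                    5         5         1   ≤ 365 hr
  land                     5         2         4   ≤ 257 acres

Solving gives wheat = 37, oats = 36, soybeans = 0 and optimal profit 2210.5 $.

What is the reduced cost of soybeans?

-1

Both labor and land are binding at x*.
Dual feasibility on the basic columns requires 5·y_labor + 5·y_land = 32.5, 5·y_labor + 2·y_land = 28.
This yields shadow prices y_labor = 5, y_land = 1.5.
Reduced cost of soybeans: c₃ − yᵀa₃ = 10 − (5·1 + 1.5·4) = 10 − 11 = -1.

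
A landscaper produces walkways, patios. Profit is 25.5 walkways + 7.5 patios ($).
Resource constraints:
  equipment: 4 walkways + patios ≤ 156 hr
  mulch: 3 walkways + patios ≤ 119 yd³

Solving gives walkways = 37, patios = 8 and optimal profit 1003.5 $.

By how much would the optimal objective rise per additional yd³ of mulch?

Check each constraint at x*: equipment 156/156 (tight); mulch 119/119 (tight).
From A_Bᵀ y = c: 4·y_equipment + 3·y_mulch = 25.5; 1·y_equipment + 1·y_mulch = 7.5.
Solving: y_equipment = 3, y_mulch = 4.5.
Shadow price of mulch = 4.5.

4.5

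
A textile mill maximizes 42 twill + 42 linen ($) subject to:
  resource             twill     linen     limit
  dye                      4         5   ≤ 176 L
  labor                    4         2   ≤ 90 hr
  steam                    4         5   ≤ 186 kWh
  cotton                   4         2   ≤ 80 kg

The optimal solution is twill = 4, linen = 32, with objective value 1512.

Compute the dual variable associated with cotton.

3.5

Binding: dye and cotton. Non-binding: labor (10 unused), steam (10 unused).
Slack constraints have shadow price 0 (complementary slackness).
From A_Bᵀ y = c: 4·y_dye + 4·y_cotton = 42; 5·y_dye + 2·y_cotton = 42.
→ y_dye = 7 and y_cotton = 3.5.
Shadow price of cotton = 3.5.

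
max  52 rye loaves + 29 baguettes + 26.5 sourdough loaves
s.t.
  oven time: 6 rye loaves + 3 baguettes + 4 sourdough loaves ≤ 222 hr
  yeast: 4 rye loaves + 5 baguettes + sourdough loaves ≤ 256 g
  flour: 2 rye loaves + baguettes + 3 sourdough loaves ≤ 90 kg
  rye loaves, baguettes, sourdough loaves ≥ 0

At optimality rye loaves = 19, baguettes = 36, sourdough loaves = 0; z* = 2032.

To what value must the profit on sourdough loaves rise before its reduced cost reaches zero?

Binding: oven time and yeast. Non-binding: flour (16 unused).
By complementary slackness, y = 0 for the non-binding constraint.
From A_Bᵀ y = c: 6·y_oven time + 4·y_yeast = 52; 3·y_oven time + 5·y_yeast = 29.
Solving: y_oven time = 8, y_yeast = 1.
sourdough loaves enters the basis when its profit ≥ yᵀa₃ = 8·4 + 1·1 = 33.

33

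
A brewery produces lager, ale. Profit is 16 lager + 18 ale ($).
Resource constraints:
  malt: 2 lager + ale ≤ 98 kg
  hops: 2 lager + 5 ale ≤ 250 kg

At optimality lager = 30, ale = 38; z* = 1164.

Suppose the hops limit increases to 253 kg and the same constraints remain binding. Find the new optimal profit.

1171.5

Check each constraint at x*: malt 98/98 (tight); hops 250/250 (tight).
Dual feasibility on the basic columns requires 2·y_malt + 2·y_hops = 16, 1·y_malt + 5·y_hops = 18.
→ y_malt = 5.5 and y_hops = 2.5.
Δz = y_hops·Δb = 2.5 × (3) = 7.5, so new z* = 1164 + 7.5 = 1171.5.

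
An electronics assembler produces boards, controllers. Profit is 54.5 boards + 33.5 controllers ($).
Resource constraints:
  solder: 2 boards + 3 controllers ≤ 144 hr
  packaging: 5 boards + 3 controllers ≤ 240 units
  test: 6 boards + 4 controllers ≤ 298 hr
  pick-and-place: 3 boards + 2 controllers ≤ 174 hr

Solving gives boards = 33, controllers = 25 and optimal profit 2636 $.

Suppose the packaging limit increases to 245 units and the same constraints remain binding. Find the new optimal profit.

2678.5

Binding: packaging and test. Non-binding: solder (3 unused), pick-and-place (25 unused).
By complementary slackness, y = 0 for the non-binding constraints.
From A_Bᵀ y = c: 5·y_packaging + 6·y_test = 54.5; 3·y_packaging + 4·y_test = 33.5.
Solving: y_packaging = 8.5, y_test = 2.
Δz = y_packaging·Δb = 8.5 × (5) = 42.5, so new z* = 2636 + 42.5 = 2678.5.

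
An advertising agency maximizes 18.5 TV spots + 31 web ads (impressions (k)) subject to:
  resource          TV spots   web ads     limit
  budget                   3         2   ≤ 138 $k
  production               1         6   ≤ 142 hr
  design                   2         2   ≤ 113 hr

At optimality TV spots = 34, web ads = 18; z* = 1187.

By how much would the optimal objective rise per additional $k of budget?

5

At the optimum: budget uses 138 of 138 (binding); production uses 142 of 142 (binding); design uses 104 of 113 (slack = 9).
Since design is not tight, its dual is 0.
From A_Bᵀ y = c: 3·y_budget + 1·y_production = 18.5; 2·y_budget + 6·y_production = 31.
→ y_budget = 5 and y_production = 3.5.
Shadow price of budget = 5.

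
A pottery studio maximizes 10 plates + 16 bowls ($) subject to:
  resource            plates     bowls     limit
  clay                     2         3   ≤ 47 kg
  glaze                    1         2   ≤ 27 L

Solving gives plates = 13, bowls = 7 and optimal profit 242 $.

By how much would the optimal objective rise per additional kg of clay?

4

Both clay and glaze are binding at x*.
Dual feasibility on the basic columns requires 2·y_clay + 1·y_glaze = 10, 3·y_clay + 2·y_glaze = 16.
Solving: y_clay = 4, y_glaze = 2.
Shadow price of clay = 4.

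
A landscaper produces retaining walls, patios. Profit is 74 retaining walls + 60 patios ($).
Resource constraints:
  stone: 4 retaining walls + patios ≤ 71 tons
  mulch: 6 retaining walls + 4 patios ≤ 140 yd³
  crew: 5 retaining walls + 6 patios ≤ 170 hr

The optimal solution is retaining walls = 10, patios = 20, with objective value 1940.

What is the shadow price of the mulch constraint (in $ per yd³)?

Binding: mulch and crew. Non-binding: stone (11 unused).
By complementary slackness, y = 0 for the non-binding constraint.
The binding rows give the dual system: 6·y_mulch + 5·y_crew = 74 and 4·y_mulch + 6·y_crew = 60.
This yields shadow prices y_mulch = 9, y_crew = 4.
Shadow price of mulch = 9.

9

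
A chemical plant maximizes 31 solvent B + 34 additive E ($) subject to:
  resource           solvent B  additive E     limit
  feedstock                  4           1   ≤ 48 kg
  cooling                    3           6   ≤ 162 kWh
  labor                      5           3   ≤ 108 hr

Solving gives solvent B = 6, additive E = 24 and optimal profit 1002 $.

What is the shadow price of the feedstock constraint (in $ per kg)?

4

At the optimum: feedstock uses 48 of 48 (binding); cooling uses 162 of 162 (binding); labor uses 102 of 108 (slack = 6).
Since labor is not tight, its dual is 0.
From A_Bᵀ y = c: 4·y_feedstock + 3·y_cooling = 31; 1·y_feedstock + 6·y_cooling = 34.
Solving: y_feedstock = 4, y_cooling = 5.
Shadow price of feedstock = 4.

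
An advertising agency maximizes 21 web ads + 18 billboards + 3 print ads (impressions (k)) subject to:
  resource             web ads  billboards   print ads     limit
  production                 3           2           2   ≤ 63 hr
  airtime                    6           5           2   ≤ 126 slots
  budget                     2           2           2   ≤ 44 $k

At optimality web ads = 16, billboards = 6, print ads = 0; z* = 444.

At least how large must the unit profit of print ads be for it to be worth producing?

Binding: airtime and budget. Non-binding: production (3 unused).
By complementary slackness, y = 0 for the non-binding constraint.
Dual feasibility on the basic columns requires 6·y_airtime + 2·y_budget = 21, 5·y_airtime + 2·y_budget = 18.
→ y_airtime = 3 and y_budget = 1.5.
print ads enters the basis when its profit ≥ yᵀa₃ = 3·2 + 1.5·2 = 9.

9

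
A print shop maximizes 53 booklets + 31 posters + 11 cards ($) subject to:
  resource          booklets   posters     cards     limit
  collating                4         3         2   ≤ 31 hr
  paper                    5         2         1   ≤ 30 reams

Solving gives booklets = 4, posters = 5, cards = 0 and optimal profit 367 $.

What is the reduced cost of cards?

-8

At the optimum: collating uses 31 of 31 (binding); paper uses 30 of 30 (binding).
Dual feasibility on the basic columns requires 4·y_collating + 5·y_paper = 53, 3·y_collating + 2·y_paper = 31.
Solving: y_collating = 7, y_paper = 5.
Reduced cost of cards: c₃ − yᵀa₃ = 11 − (7·2 + 5·1) = 11 − 19 = -8.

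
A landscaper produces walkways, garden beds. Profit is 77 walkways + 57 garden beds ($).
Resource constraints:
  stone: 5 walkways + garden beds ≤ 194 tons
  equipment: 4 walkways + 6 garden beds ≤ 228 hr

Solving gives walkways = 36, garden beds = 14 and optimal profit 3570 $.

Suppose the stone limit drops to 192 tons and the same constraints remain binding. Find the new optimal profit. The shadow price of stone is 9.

3552

Δb = -2, so new z* = 3570 + (9)·(-2) = 3570 − 18 = 3552.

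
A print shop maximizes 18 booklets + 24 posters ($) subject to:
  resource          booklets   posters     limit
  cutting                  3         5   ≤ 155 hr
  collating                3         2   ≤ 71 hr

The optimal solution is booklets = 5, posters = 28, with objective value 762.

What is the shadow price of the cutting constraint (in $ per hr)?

At the optimum: cutting uses 155 of 155 (binding); collating uses 71 of 71 (binding).
From A_Bᵀ y = c: 3·y_cutting + 3·y_collating = 18; 5·y_cutting + 2·y_collating = 24.
This yields shadow prices y_cutting = 4, y_collating = 2.
Shadow price of cutting = 4.

4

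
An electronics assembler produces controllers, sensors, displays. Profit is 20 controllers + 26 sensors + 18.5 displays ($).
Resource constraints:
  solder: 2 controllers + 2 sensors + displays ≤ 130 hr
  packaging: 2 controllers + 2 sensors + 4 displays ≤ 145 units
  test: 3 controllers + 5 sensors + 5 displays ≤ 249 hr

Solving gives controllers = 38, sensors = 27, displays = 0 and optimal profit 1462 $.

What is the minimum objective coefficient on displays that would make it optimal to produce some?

20.5

At the optimum: solder uses 130 of 130 (binding); packaging uses 130 of 145 (slack = 15); test uses 249 of 249 (binding).
Since packaging is not tight, its dual is 0.
The binding rows give the dual system: 2·y_solder + 3·y_test = 20 and 2·y_solder + 5·y_test = 26.
Solving: y_solder = 5.5, y_test = 3.
displays enters the basis when its profit ≥ yᵀa₃ = 5.5·1 + 3·5 = 20.5.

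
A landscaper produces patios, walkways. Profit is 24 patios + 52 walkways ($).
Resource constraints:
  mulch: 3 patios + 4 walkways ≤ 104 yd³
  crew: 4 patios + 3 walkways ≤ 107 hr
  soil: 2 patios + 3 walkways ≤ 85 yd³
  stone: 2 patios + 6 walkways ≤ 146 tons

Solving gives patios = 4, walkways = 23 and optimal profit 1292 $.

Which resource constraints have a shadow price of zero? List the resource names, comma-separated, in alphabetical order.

crew, soil

mulch: 104/104 (binding)
crew: 85/107 (slack 22)
soil: 77/85 (slack 8)
stone: 146/146 (binding)
By complementary slackness, a constraint with positive slack has shadow price 0 → crew, soil.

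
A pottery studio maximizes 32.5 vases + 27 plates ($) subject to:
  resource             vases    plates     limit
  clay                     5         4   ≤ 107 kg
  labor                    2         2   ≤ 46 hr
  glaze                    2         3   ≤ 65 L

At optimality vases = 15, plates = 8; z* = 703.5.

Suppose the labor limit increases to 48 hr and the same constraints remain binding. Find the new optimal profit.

Check each constraint at x*: clay 107/107 (tight); labor 46/46 (tight); glaze 54/65 (slack 11).
Slack constraints have shadow price 0 (complementary slackness).
Dual feasibility on the basic columns requires 5·y_clay + 2·y_labor = 32.5, 4·y_clay + 2·y_labor = 27.
This yields shadow prices y_clay = 5.5, y_labor = 2.5.
Δz = y_labor·Δb = 2.5 × (2) = 5, so new z* = 703.5 + 5 = 708.5.

708.5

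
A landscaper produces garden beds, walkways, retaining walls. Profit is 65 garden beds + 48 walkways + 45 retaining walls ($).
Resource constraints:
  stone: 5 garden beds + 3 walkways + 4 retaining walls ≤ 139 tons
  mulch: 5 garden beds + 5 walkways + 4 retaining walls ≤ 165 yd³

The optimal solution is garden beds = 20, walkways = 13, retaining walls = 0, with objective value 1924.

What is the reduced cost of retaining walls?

At the optimum: stone uses 139 of 139 (binding); mulch uses 165 of 165 (binding).
Dual feasibility on the basic columns requires 5·y_stone + 5·y_mulch = 65, 3·y_stone + 5·y_mulch = 48.
→ y_stone = 8.5 and y_mulch = 4.5.
Reduced cost of retaining walls: c₃ − yᵀa₃ = 45 − (8.5·4 + 4.5·4) = 45 − 52 = -7.

-7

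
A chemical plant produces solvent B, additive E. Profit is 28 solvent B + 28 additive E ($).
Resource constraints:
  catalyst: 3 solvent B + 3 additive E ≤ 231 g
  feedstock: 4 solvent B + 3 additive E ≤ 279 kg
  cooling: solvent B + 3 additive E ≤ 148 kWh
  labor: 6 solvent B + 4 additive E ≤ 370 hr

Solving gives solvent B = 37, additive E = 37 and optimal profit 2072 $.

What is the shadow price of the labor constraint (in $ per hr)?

4

Check each constraint at x*: catalyst 222/231 (slack 9); feedstock 259/279 (slack 20); cooling 148/148 (tight); labor 370/370 (tight).
Slack constraints have shadow price 0 (complementary slackness).
The binding rows give the dual system: 1·y_cooling + 6·y_labor = 28 and 3·y_cooling + 4·y_labor = 28.
→ y_cooling = 4 and y_labor = 4.
Shadow price of labor = 4.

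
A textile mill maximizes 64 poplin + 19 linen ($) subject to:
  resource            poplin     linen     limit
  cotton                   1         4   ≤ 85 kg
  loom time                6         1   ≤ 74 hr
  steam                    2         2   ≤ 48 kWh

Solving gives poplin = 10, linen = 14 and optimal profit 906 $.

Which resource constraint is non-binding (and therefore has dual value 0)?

cotton: 66/85 (slack 19)
loom time: 74/74 (binding)
steam: 48/48 (binding)
By complementary slackness, a constraint with positive slack has shadow price 0 → cotton.

cotton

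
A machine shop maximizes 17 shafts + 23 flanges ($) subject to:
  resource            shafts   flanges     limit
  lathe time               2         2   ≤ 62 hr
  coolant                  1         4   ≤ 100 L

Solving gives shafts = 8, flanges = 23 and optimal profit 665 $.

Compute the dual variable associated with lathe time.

At the optimum: lathe time uses 62 of 62 (binding); coolant uses 100 of 100 (binding).
The binding rows give the dual system: 2·y_lathe time + 1·y_coolant = 17 and 2·y_lathe time + 4·y_coolant = 23.
Solving: y_lathe time = 7.5, y_coolant = 2.
Shadow price of lathe time = 7.5.

7.5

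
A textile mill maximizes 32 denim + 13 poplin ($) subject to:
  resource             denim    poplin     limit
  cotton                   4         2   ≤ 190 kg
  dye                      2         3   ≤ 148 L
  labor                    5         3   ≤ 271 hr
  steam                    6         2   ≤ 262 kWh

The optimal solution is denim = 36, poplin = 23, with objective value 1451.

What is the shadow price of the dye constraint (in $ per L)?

0

Check each constraint at x*: cotton 190/190 (tight); dye 141/148 (slack 7); labor 249/271 (slack 22); steam 262/262 (tight).
Since dye, labor are not tight, their duals are 0.
Dual feasibility on the basic columns requires 4·y_cotton + 6·y_steam = 32, 2·y_cotton + 2·y_steam = 13.
→ y_cotton = 3.5 and y_steam = 3.
Shadow price of dye = 0.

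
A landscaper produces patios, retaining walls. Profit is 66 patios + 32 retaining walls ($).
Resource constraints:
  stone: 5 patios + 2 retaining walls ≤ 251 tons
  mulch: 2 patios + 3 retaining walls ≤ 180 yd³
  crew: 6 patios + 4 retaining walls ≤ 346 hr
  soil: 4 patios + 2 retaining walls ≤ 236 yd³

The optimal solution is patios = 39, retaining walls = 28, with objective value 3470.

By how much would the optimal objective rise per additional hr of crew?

3.5

At the optimum: stone uses 251 of 251 (binding); mulch uses 162 of 180 (slack = 18); crew uses 346 of 346 (binding); soil uses 212 of 236 (slack = 24).
By complementary slackness, y = 0 for the non-binding constraints.
Dual feasibility on the basic columns requires 5·y_stone + 6·y_crew = 66, 2·y_stone + 4·y_crew = 32.
Solving: y_stone = 9, y_crew = 3.5.
Shadow price of crew = 3.5.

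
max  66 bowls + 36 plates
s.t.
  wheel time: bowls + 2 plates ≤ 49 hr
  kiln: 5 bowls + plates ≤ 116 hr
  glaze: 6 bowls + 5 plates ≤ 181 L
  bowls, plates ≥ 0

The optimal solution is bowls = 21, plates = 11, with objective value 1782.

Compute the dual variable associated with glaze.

6

Binding: kiln and glaze. Non-binding: wheel time (6 unused).
Since wheel time is not tight, its dual is 0.
Dual feasibility on the basic columns requires 5·y_kiln + 6·y_glaze = 66, 1·y_kiln + 5·y_glaze = 36.
Solving: y_kiln = 6, y_glaze = 6.
Shadow price of glaze = 6.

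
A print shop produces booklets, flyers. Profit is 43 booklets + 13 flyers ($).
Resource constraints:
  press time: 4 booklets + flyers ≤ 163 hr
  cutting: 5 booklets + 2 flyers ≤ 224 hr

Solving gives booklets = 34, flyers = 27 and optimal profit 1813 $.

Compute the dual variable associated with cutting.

3

Both press time and cutting are binding at x*.
From A_Bᵀ y = c: 4·y_press time + 5·y_cutting = 43; 1·y_press time + 2·y_cutting = 13.
→ y_press time = 7 and y_cutting = 3.
Shadow price of cutting = 3.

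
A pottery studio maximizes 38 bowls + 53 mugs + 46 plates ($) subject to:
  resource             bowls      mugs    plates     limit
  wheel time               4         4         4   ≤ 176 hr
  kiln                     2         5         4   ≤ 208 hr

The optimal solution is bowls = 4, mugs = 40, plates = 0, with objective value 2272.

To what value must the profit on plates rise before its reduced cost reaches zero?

48

Check each constraint at x*: wheel time 176/176 (tight); kiln 208/208 (tight).
The binding rows give the dual system: 4·y_wheel time + 2·y_kiln = 38 and 4·y_wheel time + 5·y_kiln = 53.
Solving: y_wheel time = 7, y_kiln = 5.
plates enters the basis when its profit ≥ yᵀa₃ = 7·4 + 5·4 = 48.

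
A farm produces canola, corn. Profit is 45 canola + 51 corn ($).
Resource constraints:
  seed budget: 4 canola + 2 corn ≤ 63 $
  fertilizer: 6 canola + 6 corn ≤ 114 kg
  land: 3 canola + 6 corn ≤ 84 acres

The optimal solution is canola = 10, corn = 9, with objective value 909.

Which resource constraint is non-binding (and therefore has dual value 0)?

seed budget: 58/63 (slack 5)
fertilizer: 114/114 (binding)
land: 84/84 (binding)
By complementary slackness, a constraint with positive slack has shadow price 0 → seed budget.

seed budget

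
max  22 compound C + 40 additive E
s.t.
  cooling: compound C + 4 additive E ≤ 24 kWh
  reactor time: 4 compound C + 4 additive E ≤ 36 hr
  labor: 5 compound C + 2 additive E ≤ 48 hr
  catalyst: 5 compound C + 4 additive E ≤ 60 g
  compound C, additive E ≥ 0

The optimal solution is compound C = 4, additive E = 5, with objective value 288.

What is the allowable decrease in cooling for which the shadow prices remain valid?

15

Binding constraints: cooling, reactor time. The basis is B = [[1,4],[4,4]] with det -12.
Per unit decrease in cooling, x* moves by d = (0.3333, -0.3333).
The basis stays optimal until additive E reaches 0; allowable decrease = 15 kWh.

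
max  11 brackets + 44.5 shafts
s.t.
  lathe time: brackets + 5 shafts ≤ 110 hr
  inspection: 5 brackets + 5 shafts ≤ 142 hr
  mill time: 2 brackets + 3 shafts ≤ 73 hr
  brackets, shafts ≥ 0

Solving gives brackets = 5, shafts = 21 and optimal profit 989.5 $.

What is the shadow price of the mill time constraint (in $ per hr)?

Check each constraint at x*: lathe time 110/110 (tight); inspection 130/142 (slack 12); mill time 73/73 (tight).
Since inspection is not tight, its dual is 0.
The binding rows give the dual system: 1·y_lathe time + 2·y_mill time = 11 and 5·y_lathe time + 3·y_mill time = 44.5.
→ y_lathe time = 8 and y_mill time = 1.5.
Shadow price of mill time = 1.5.

1.5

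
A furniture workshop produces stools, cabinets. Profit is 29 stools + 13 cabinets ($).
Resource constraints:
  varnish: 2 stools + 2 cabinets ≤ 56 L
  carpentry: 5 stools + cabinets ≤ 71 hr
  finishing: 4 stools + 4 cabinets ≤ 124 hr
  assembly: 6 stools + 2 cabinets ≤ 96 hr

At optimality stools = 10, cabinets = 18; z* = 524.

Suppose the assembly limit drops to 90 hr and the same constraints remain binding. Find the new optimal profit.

Binding: varnish and assembly. Non-binding: carpentry (3 unused), finishing (12 unused).
Since carpentry, finishing are not tight, their duals are 0.
From A_Bᵀ y = c: 2·y_varnish + 6·y_assembly = 29; 2·y_varnish + 2·y_assembly = 13.
→ y_varnish = 2.5 and y_assembly = 4.
Δz = y_assembly·Δb = 4 × (-6) = -24, so new z* = 524 − 24 = 500.

500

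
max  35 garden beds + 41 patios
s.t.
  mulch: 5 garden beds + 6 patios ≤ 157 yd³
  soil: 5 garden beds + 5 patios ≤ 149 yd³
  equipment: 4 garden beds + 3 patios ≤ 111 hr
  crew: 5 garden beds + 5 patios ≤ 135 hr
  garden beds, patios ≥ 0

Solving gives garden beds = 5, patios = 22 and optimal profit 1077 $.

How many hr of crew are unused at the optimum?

crew used = 5·5 + 5·22 = 135; slack = 135 − 135 = 0.

0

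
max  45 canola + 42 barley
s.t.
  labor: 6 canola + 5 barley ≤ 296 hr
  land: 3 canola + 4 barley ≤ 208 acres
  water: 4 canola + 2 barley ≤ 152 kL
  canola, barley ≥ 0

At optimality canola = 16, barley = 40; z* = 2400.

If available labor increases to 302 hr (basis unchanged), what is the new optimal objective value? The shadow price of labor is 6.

Δb = 6, so new z* = 2400 + (6)·(6) = 2400 + 36 = 2436.

2436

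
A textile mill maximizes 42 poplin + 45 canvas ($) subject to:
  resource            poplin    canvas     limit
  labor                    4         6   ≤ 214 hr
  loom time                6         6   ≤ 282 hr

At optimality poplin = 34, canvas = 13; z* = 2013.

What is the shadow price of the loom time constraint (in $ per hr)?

6

At the optimum: labor uses 214 of 214 (binding); loom time uses 282 of 282 (binding).
The binding rows give the dual system: 4·y_labor + 6·y_loom time = 42 and 6·y_labor + 6·y_loom time = 45.
→ y_labor = 1.5 and y_loom time = 6.
Shadow price of loom time = 6.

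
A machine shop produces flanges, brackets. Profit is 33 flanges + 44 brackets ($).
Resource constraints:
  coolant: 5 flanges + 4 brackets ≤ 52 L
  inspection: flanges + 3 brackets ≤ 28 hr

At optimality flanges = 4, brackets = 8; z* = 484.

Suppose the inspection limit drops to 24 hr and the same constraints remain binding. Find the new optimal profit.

452

At the optimum: coolant uses 52 of 52 (binding); inspection uses 28 of 28 (binding).
The binding rows give the dual system: 5·y_coolant + 1·y_inspection = 33 and 4·y_coolant + 3·y_inspection = 44.
Solving: y_coolant = 5, y_inspection = 8.
Δz = y_inspection·Δb = 8 × (-4) = -32, so new z* = 484 − 32 = 452.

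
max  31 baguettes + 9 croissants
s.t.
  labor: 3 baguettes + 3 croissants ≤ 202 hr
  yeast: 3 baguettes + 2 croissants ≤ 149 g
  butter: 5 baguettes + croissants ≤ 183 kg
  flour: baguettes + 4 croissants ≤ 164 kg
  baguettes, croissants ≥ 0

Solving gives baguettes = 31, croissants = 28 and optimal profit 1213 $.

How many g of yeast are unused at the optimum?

yeast used = 3·31 + 2·28 = 149; slack = 149 − 149 = 0.

0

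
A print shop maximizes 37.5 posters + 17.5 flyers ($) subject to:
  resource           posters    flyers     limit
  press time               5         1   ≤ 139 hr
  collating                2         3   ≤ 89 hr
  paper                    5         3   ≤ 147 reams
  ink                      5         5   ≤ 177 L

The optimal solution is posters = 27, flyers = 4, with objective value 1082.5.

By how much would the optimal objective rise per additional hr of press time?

At the optimum: press time uses 139 of 139 (binding); collating uses 66 of 89 (slack = 23); paper uses 147 of 147 (binding); ink uses 155 of 177 (slack = 22).
By complementary slackness, y = 0 for the non-binding constraints.
The binding rows give the dual system: 5·y_press time + 5·y_paper = 37.5 and 1·y_press time + 3·y_paper = 17.5.
→ y_press time = 2.5 and y_paper = 5.
Shadow price of press time = 2.5.

2.5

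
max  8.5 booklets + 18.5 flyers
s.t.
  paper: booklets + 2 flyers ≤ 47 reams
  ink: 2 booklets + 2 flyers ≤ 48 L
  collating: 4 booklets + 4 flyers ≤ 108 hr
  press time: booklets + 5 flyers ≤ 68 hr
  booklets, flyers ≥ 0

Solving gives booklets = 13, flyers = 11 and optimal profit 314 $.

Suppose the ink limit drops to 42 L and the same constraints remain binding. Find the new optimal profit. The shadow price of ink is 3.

296

Δb = -6, so new z* = 314 + (3)·(-6) = 314 − 18 = 296.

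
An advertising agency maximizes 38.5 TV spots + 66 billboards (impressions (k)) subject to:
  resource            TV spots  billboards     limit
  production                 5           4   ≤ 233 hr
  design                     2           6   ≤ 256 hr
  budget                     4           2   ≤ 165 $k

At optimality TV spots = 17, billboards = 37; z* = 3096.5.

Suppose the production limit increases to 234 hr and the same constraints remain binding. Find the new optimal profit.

3101

At the optimum: production uses 233 of 233 (binding); design uses 256 of 256 (binding); budget uses 142 of 165 (slack = 23).
Slack constraints have shadow price 0 (complementary slackness).
The binding rows give the dual system: 5·y_production + 2·y_design = 38.5 and 4·y_production + 6·y_design = 66.
Solving: y_production = 4.5, y_design = 8.
Δz = y_production·Δb = 4.5 × (1) = 4.5, so new z* = 3096.5 + 4.5 = 3101.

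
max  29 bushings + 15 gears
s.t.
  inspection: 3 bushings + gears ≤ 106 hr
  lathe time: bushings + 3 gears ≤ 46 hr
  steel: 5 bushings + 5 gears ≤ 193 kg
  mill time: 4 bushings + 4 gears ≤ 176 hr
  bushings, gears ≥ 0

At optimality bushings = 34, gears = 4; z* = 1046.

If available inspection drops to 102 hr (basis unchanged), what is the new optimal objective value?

Binding: inspection and lathe time. Non-binding: steel (3 unused), mill time (24 unused).
By complementary slackness, y = 0 for the non-binding constraints.
Dual feasibility on the basic columns requires 3·y_inspection + 1·y_lathe time = 29, 1·y_inspection + 3·y_lathe time = 15.
→ y_inspection = 9 and y_lathe time = 2.
Δz = y_inspection·Δb = 9 × (-4) = -36, so new z* = 1046 − 36 = 1010.

1010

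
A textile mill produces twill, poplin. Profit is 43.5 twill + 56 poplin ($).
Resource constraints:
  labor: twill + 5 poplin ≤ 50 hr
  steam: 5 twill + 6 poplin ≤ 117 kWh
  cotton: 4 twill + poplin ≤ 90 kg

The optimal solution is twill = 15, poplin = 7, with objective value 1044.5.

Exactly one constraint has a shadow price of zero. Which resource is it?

cotton

labor: 50/50 (binding)
steam: 117/117 (binding)
cotton: 67/90 (slack 23)
By complementary slackness, a constraint with positive slack has shadow price 0 → cotton.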